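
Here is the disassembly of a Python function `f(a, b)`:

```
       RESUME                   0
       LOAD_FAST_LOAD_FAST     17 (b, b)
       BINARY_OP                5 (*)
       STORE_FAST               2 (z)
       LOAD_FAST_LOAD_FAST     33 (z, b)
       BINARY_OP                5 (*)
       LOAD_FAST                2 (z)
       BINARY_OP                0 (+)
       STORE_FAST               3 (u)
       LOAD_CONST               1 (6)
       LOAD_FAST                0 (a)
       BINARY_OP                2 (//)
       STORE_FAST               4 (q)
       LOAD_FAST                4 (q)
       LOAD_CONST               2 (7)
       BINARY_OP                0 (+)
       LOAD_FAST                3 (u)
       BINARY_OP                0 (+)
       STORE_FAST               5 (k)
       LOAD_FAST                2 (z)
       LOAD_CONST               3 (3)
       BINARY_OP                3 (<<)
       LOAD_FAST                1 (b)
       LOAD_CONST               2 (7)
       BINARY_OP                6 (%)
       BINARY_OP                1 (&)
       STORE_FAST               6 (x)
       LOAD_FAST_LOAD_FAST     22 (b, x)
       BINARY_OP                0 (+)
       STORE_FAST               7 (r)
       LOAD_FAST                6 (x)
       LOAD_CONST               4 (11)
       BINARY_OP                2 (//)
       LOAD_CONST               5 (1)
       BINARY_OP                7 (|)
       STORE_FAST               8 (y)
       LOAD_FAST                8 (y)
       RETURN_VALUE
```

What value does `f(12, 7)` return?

1

LOAD_FAST_LOAD_FAST b,b → push 7,7. Stack: [7, 7]
BINARY_OP * → 7 * 7 = 49. Stack: [49]
STORE_FAST z → z=49. Stack: []
LOAD_FAST_LOAD_FAST z,b → push 49,7. Stack: [49, 7]
BINARY_OP * → 49 * 7 = 343. Stack: [343]
LOAD_FAST z → push 49. Stack: [343, 49]
BINARY_OP + → 343 + 49 = 392. Stack: [392]
STORE_FAST u → u=392. Stack: []
LOAD_CONST → push 6. Stack: [6]
LOAD_FAST a → push 12. Stack: [6, 12]
BINARY_OP // → 6 // 12 = 0. Stack: [0]
STORE_FAST q → q=0. Stack: []
LOAD_FAST q → push 0. Stack: [0]
LOAD_CONST → push 7. Stack: [0, 7]
BINARY_OP + → 0 + 7 = 7. Stack: [7]
LOAD_FAST u → push 392. Stack: [7, 392]
BINARY_OP + → 7 + 392 = 399. Stack: [399]
STORE_FAST k → k=399. Stack: []
LOAD_FAST z → push 49. Stack: [49]
LOAD_CONST → push 3. Stack: [49, 3]
BINARY_OP << → 49 << 3 = 392. Stack: [392]
LOAD_FAST b → push 7. Stack: [392, 7]
LOAD_CONST → push 7. Stack: [392, 7, 7]
BINARY_OP % → 7 % 7 = 0. Stack: [392, 0]
BINARY_OP & → 392 & 0 = 0. Stack: [0]
STORE_FAST x → x=0. Stack: []
LOAD_FAST_LOAD_FAST b,x → push 7,0. Stack: [7, 0]
BINARY_OP + → 7 + 0 = 7. Stack: [7]
STORE_FAST r → r=7. Stack: []
LOAD_FAST x → push 0. Stack: [0]
LOAD_CONST → push 11. Stack: [0, 11]
BINARY_OP // → 0 // 11 = 0. Stack: [0]
LOAD_CONST → push 1. Stack: [0, 1]
BINARY_OP | → 0 | 1 = 1. Stack: [1]
STORE_FAST y → y=1. Stack: []
LOAD_FAST y → push 1. Stack: [1]
RETURN_VALUE → return 1.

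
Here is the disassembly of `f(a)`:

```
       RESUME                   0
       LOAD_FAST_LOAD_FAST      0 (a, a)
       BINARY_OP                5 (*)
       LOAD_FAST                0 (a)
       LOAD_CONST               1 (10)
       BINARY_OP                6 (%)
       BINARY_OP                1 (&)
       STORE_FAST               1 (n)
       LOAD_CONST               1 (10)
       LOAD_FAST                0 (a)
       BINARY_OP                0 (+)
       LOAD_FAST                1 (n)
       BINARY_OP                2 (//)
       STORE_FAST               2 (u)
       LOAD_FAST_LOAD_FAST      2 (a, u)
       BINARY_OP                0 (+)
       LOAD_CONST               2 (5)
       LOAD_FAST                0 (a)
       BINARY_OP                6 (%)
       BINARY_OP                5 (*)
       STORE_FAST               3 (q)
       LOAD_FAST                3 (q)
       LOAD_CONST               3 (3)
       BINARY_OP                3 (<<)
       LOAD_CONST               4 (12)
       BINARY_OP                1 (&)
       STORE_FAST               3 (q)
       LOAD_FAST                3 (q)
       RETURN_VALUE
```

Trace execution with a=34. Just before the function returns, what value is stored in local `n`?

LOAD_FAST_LOAD_FAST a,a → push 34,34. Stack: [34, 34]
BINARY_OP * → 34 * 34 = 1156. Stack: [1156]
LOAD_FAST a → push 34. Stack: [1156, 34]
LOAD_CONST → push 10. Stack: [1156, 34, 10]
BINARY_OP % → 34 % 10 = 4. Stack: [1156, 4]
BINARY_OP & → 1156 & 4 = 4. Stack: [4]
STORE_FAST n → n=4. Stack: []
LOAD_CONST → push 10. Stack: [10]
LOAD_FAST a → push 34. Stack: [10, 34]
BINARY_OP + → 10 + 34 = 44. Stack: [44]
LOAD_FAST n → push 4. Stack: [44, 4]
BINARY_OP // → 44 // 4 = 11. Stack: [11]
STORE_FAST u → u=11. Stack: []
LOAD_FAST_LOAD_FAST a,u → push 34,11. Stack: [34, 11]
BINARY_OP + → 34 + 11 = 45. Stack: [45]
LOAD_CONST → push 5. Stack: [45, 5]
LOAD_FAST a → push 34. Stack: [45, 5, 34]
BINARY_OP % → 5 % 34 = 5. Stack: [45, 5]
BINARY_OP * → 45 * 5 = 225. Stack: [225]
STORE_FAST q → q=225. Stack: []
LOAD_FAST q → push 225. Stack: [225]
LOAD_CONST → push 3. Stack: [225, 3]
BINARY_OP << → 225 << 3 = 1800. Stack: [1800]
LOAD_CONST → push 12. Stack: [1800, 12]
BINARY_OP & → 1800 & 12 = 8. Stack: [8]
STORE_FAST q → q=8. Stack: []
LOAD_FAST q → push 8. Stack: [8]
RETURN_VALUE → return 8.

4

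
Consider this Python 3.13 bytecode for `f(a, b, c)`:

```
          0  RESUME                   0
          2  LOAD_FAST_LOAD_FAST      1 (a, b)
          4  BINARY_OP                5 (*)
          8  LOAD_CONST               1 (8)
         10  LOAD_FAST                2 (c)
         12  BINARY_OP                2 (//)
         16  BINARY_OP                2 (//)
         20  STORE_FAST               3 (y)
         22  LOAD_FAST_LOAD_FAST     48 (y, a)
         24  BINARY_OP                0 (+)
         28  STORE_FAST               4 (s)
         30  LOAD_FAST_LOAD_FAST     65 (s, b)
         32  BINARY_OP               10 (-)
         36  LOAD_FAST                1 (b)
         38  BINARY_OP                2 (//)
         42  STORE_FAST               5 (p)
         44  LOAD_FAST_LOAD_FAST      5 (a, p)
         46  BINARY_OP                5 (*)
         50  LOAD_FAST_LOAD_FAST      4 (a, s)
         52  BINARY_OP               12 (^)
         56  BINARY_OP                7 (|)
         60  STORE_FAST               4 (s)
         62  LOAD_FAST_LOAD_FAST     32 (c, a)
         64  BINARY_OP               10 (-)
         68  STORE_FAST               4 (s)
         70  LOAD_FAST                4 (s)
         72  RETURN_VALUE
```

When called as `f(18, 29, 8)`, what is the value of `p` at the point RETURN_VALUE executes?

17

LOAD_FAST_LOAD_FAST a,b → push 18,29. Stack: [18, 29]
BINARY_OP * → 18 * 29 = 522. Stack: [522]
LOAD_CONST → push 8. Stack: [522, 8]
LOAD_FAST c → push 8. Stack: [522, 8, 8]
BINARY_OP // → 8 // 8 = 1. Stack: [522, 1]
BINARY_OP // → 522 // 1 = 522. Stack: [522]
STORE_FAST y → y=522. Stack: []
LOAD_FAST_LOAD_FAST y,a → push 522,18. Stack: [522, 18]
BINARY_OP + → 522 + 18 = 540. Stack: [540]
STORE_FAST s → s=540. Stack: []
LOAD_FAST_LOAD_FAST s,b → push 540,29. Stack: [540, 29]
BINARY_OP - → 540 - 29 = 511. Stack: [511]
LOAD_FAST b → push 29. Stack: [511, 29]
BINARY_OP // → 511 // 29 = 17. Stack: [17]
STORE_FAST p → p=17. Stack: []
LOAD_FAST_LOAD_FAST a,p → push 18,17. Stack: [18, 17]
BINARY_OP * → 18 * 17 = 306. Stack: [306]
LOAD_FAST_LOAD_FAST a,s → push 18,540. Stack: [306, 18, 540]
BINARY_OP ^ → 18 ^ 540 = 526. Stack: [306, 526]
BINARY_OP | → 306 | 526 = 830. Stack: [830]
STORE_FAST s → s=830. Stack: []
LOAD_FAST_LOAD_FAST c,a → push 8,18. Stack: [8, 18]
BINARY_OP - → 8 - 18 = -10. Stack: [-10]
STORE_FAST s → s=-10. Stack: []
LOAD_FAST s → push -10. Stack: [-10]
RETURN_VALUE → return -10.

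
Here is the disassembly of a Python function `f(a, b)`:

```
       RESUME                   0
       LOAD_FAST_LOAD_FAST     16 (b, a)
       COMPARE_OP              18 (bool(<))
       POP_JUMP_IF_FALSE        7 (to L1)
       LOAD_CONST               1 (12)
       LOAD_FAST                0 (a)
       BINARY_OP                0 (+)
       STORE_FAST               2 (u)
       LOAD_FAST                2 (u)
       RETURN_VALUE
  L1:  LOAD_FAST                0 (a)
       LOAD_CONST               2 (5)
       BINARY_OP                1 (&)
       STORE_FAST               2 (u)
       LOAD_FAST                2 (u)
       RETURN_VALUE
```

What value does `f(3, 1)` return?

LOAD_FAST_LOAD_FAST b,a → push 1,3. Stack: [1, 3]
COMPARE_OP bool(<) → 1 vs 3 = True. Stack: [True]
POP_JUMP_IF_FALSE → pop True; no jump. Stack: []
LOAD_CONST → push 12. Stack: [12]
LOAD_FAST a → push 3. Stack: [12, 3]
BINARY_OP + → 12 + 3 = 15. Stack: [15]
STORE_FAST u → u=15. Stack: []
LOAD_FAST u → push 15. Stack: [15]
RETURN_VALUE → return 15.

15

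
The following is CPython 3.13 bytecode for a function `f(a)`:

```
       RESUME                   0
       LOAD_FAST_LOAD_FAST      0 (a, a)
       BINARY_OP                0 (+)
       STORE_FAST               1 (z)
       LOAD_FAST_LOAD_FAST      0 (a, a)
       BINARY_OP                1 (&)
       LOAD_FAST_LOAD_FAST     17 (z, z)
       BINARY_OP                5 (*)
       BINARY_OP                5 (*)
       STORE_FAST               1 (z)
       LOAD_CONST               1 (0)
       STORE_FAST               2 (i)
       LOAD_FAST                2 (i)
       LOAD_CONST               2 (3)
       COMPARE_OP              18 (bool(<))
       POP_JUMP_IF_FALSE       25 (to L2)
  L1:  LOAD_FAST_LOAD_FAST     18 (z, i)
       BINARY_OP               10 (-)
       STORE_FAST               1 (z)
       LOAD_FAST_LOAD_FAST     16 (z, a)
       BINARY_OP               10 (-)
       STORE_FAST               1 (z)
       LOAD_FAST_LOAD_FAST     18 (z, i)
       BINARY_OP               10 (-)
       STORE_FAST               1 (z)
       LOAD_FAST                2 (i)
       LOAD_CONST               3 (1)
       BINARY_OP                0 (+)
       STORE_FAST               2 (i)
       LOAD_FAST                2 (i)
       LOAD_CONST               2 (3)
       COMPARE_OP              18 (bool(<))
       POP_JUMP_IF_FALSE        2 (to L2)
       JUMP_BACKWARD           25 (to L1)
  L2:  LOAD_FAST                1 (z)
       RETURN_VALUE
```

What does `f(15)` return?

LOAD_FAST_LOAD_FAST a,a → push 15,15
BINARY_OP + → 15 + 15 = 30
STORE_FAST z → z=30
LOAD_FAST_LOAD_FAST a,a → push 15,15
BINARY_OP & → 15 & 15 = 15
LOAD_FAST_LOAD_FAST z,z → push 30,30
BINARY_OP * → 30 * 30 = 900
BINARY_OP * → 15 * 900 = 13500
STORE_FAST z → z=13500
LOAD_CONST → push 0
STORE_FAST i → i=0
LOAD_FAST i → push 0
LOAD_CONST → push 3
COMPARE_OP bool(<) → 0 vs 3 = True
POP_JUMP_IF_FALSE → pop True; no jump
LOAD_FAST_LOAD_FAST z,i → push 13500,0
BINARY_OP - → 13500 - 0 = 13500
STORE_FAST z → z=13500
LOAD_FAST_LOAD_FAST z,a → push 13500,15
BINARY_OP - → 13500 - 15 = 13485
STORE_FAST z → z=13485
LOAD_FAST_LOAD_FAST z,i → push 13485,0
BINARY_OP - → 13485 - 0 = 13485
STORE_FAST z → z=13485
LOAD_FAST i → push 0
LOAD_CONST → push 1
BINARY_OP + → 0 + 1 = 1
STORE_FAST i → i=1
LOAD_FAST i → push 1
LOAD_CONST → push 3
COMPARE_OP bool(<) → 1 vs 3 = True
POP_JUMP_IF_FALSE → pop True; no jump
LOAD_FAST_LOAD_FAST z,i → push 13485,1
BINARY_OP - → 13485 - 1 = 13484
STORE_FAST z → z=13484
LOAD_FAST_LOAD_FAST z,a → push 13484,15
BINARY_OP - → 13484 - 15 = 13469
STORE_FAST z → z=13469
LOAD_FAST_LOAD_FAST z,i → push 13469,1
BINARY_OP - → 13469 - 1 = 13468
STORE_FAST z → z=13468
LOAD_FAST i → push 1
LOAD_CONST → push 1
BINARY_OP + → 1 + 1 = 2
STORE_FAST i → i=2
LOAD_FAST i → push 2
LOAD_CONST → push 3
COMPARE_OP bool(<) → 2 vs 3 = True
POP_JUMP_IF_FALSE → pop True; no jump
LOAD_FAST_LOAD_FAST z,i → push 13468,2
BINARY_OP - → 13468 - 2 = 13466
STORE_FAST z → z=13466
LOAD_FAST_LOAD_FAST z,a → push 13466,15
BINARY_OP - → 13466 - 15 = 13451
STORE_FAST z → z=13451
LOAD_FAST_LOAD_FAST z,i → push 13451,2
BINARY_OP - → 13451 - 2 = 13449
STORE_FAST z → z=13449
LOAD_FAST i → push 2
LOAD_CONST → push 1
BINARY_OP + → 2 + 1 = 3
STORE_FAST i → i=3
LOAD_FAST i → push 3
LOAD_CONST → push 3
COMPARE_OP bool(<) → 3 vs 3 = False
POP_JUMP_IF_FALSE → pop False; jump
LOAD_FAST z → push 13449
RETURN_VALUE → return 13449.

13449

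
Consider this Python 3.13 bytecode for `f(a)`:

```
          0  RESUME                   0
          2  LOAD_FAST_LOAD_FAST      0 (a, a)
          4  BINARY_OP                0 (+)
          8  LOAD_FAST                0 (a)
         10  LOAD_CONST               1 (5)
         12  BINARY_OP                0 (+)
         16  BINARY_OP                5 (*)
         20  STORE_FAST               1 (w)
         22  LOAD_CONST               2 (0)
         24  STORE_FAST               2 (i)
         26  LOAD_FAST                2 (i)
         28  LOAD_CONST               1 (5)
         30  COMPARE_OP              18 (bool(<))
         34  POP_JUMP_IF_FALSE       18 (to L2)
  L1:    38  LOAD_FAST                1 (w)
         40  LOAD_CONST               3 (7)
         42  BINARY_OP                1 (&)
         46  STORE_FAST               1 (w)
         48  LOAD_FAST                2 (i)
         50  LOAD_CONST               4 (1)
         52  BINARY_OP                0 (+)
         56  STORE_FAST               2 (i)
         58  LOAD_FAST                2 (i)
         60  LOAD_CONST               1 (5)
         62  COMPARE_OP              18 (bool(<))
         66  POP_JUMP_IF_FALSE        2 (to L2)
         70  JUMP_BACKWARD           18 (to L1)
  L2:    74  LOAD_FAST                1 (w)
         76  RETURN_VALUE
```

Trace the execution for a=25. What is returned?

4

LOAD_FAST_LOAD_FAST a,a → push 25,25
BINARY_OP + → 25 + 25 = 50
LOAD_FAST a → push 25
LOAD_CONST → push 5
BINARY_OP + → 25 + 5 = 30
BINARY_OP * → 50 * 30 = 1500
STORE_FAST w → w=1500
LOAD_CONST → push 0
STORE_FAST i → i=0
LOAD_FAST i → push 0
LOAD_CONST → push 5
COMPARE_OP bool(<) → 0 vs 5 = True
POP_JUMP_IF_FALSE → pop True; no jump
LOAD_FAST w → push 1500
LOAD_CONST → push 7
BINARY_OP & → 1500 & 7 = 4
STORE_FAST w → w=4
LOAD_FAST i → push 0
LOAD_CONST → push 1
BINARY_OP + → 0 + 1 = 1
STORE_FAST i → i=1
LOAD_FAST i → push 1
LOAD_CONST → push 5
COMPARE_OP bool(<) → 1 vs 5 = True
POP_JUMP_IF_FALSE → pop True; no jump
LOAD_FAST w → push 4
LOAD_CONST → push 7
BINARY_OP & → 4 & 7 = 4
STORE_FAST w → w=4
LOAD_FAST i → push 1
LOAD_CONST → push 1
BINARY_OP + → 1 + 1 = 2
STORE_FAST i → i=2
LOAD_FAST i → push 2
LOAD_CONST → push 5
COMPARE_OP bool(<) → 2 vs 5 = True
POP_JUMP_IF_FALSE → pop True; no jump
LOAD_FAST w → push 4
LOAD_CONST → push 7
BINARY_OP & → 4 & 7 = 4
STORE_FAST w → w=4
LOAD_FAST i → push 2
LOAD_CONST → push 1
BINARY_OP + → 2 + 1 = 3
STORE_FAST i → i=3
LOAD_FAST i → push 3
LOAD_CONST → push 5
COMPARE_OP bool(<) → 3 vs 5 = True
POP_JUMP_IF_FALSE → pop True; no jump
LOAD_FAST w → push 4
LOAD_CONST → push 7
BINARY_OP & → 4 & 7 = 4
STORE_FAST w → w=4
LOAD_FAST i → push 3
LOAD_CONST → push 1
BINARY_OP + → 3 + 1 = 4
STORE_FAST i → i=4
LOAD_FAST i → push 4
LOAD_CONST → push 5
COMPARE_OP bool(<) → 4 vs 5 = True
POP_JUMP_IF_FALSE → pop True; no jump
LOAD_FAST w → push 4
LOAD_CONST → push 7
BINARY_OP & → 4 & 7 = 4
STORE_FAST w → w=4
LOAD_FAST i → push 4
LOAD_CONST → push 1
BINARY_OP + → 4 + 1 = 5
STORE_FAST i → i=5
LOAD_FAST i → push 5
LOAD_CONST → push 5
COMPARE_OP bool(<) → 5 vs 5 = False
POP_JUMP_IF_FALSE → pop False; jump
LOAD_FAST w → push 4
RETURN_VALUE → return 4.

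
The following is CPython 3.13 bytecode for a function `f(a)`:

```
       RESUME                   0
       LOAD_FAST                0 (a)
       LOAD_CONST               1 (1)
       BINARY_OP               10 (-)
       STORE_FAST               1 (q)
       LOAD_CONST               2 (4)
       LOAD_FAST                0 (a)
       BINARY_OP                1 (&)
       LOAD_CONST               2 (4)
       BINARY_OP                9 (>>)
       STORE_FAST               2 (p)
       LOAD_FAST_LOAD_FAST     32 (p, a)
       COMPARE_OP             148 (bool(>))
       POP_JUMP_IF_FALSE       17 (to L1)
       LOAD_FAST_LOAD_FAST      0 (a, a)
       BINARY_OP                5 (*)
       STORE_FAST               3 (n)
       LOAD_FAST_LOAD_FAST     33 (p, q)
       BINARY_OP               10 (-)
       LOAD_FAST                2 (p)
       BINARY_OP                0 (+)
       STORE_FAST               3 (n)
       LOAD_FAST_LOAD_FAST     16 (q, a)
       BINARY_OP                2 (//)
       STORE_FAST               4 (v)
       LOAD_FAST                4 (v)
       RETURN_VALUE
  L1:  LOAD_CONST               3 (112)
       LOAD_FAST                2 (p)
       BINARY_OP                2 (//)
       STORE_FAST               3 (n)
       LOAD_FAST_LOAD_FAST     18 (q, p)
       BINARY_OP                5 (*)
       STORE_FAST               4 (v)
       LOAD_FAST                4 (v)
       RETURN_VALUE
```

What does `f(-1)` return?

LOAD_FAST a → push -1. Stack: [-1]
LOAD_CONST → push 1. Stack: [-1, 1]
BINARY_OP - → -1 - 1 = -2. Stack: [-2]
STORE_FAST q → q=-2. Stack: []
LOAD_CONST → push 4. Stack: [4]
LOAD_FAST a → push -1. Stack: [4, -1]
BINARY_OP & → 4 & -1 = 4. Stack: [4]
LOAD_CONST → push 4. Stack: [4, 4]
BINARY_OP >> → 4 >> 4 = 0. Stack: [0]
STORE_FAST p → p=0. Stack: []
LOAD_FAST_LOAD_FAST p,a → push 0,-1. Stack: [0, -1]
COMPARE_OP bool(>) → 0 vs -1 = True. Stack: [True]
POP_JUMP_IF_FALSE → pop True; no jump. Stack: []
LOAD_FAST_LOAD_FAST a,a → push -1,-1. Stack: [-1, -1]
BINARY_OP * → -1 * -1 = 1. Stack: [1]
STORE_FAST n → n=1. Stack: []
LOAD_FAST_LOAD_FAST p,q → push 0,-2. Stack: [0, -2]
BINARY_OP - → 0 - -2 = 2. Stack: [2]
LOAD_FAST p → push 0. Stack: [2, 0]
BINARY_OP + → 2 + 0 = 2. Stack: [2]
STORE_FAST n → n=2. Stack: []
LOAD_FAST_LOAD_FAST q,a → push -2,-1. Stack: [-2, -1]
BINARY_OP // → -2 // -1 = 2. Stack: [2]
STORE_FAST v → v=2. Stack: []
LOAD_FAST v → push 2. Stack: [2]
RETURN_VALUE → return 2.

2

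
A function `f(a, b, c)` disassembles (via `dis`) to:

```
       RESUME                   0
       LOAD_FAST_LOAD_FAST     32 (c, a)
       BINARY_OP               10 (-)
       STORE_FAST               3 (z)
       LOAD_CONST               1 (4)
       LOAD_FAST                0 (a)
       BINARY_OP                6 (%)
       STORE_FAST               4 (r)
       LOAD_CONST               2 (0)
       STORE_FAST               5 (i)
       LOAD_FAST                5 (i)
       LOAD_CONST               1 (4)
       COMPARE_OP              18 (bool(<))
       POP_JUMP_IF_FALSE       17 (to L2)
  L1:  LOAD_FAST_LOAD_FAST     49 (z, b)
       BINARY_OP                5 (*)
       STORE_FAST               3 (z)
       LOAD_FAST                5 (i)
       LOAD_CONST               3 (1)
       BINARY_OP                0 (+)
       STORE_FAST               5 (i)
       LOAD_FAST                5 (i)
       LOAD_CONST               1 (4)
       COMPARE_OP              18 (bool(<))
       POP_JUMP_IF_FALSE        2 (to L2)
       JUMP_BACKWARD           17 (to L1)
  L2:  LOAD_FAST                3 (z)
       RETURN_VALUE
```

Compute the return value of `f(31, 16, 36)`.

LOAD_FAST_LOAD_FAST c,a → push 36,31. Stack: [36, 31]
BINARY_OP - → 36 - 31 = 5. Stack: [5]
STORE_FAST z → z=5. Stack: []
LOAD_CONST → push 4. Stack: [4]
LOAD_FAST a → push 31. Stack: [4, 31]
BINARY_OP % → 4 % 31 = 4. Stack: [4]
STORE_FAST r → r=4. Stack: []
LOAD_CONST → push 0. Stack: [0]
STORE_FAST i → i=0. Stack: []
LOAD_FAST i → push 0. Stack: [0]
LOAD_CONST → push 4. Stack: [0, 4]
COMPARE_OP bool(<) → 0 vs 4 = True. Stack: [True]
POP_JUMP_IF_FALSE → pop True; no jump. Stack: []
LOAD_FAST_LOAD_FAST z,b → push 5,16. Stack: [5, 16]
BINARY_OP * → 5 * 16 = 80. Stack: [80]
STORE_FAST z → z=80. Stack: []
LOAD_FAST i → push 0. Stack: [0]
LOAD_CONST → push 1. Stack: [0, 1]
BINARY_OP + → 0 + 1 = 1. Stack: [1]
STORE_FAST i → i=1. Stack: []
LOAD_FAST i → push 1. Stack: [1]
LOAD_CONST → push 4. Stack: [1, 4]
COMPARE_OP bool(<) → 1 vs 4 = True. Stack: [True]
POP_JUMP_IF_FALSE → pop True; no jump. Stack: []
LOAD_FAST_LOAD_FAST z,b → push 80,16. Stack: [80, 16]
BINARY_OP * → 80 * 16 = 1280. Stack: [1280]
STORE_FAST z → z=1280. Stack: []
LOAD_FAST i → push 1. Stack: [1]
LOAD_CONST → push 1. Stack: [1, 1]
BINARY_OP + → 1 + 1 = 2. Stack: [2]
STORE_FAST i → i=2. Stack: []
LOAD_FAST i → push 2. Stack: [2]
LOAD_CONST → push 4. Stack: [2, 4]
COMPARE_OP bool(<) → 2 vs 4 = True. Stack: [True]
POP_JUMP_IF_FALSE → pop True; no jump. Stack: []
LOAD_FAST_LOAD_FAST z,b → push 1280,16. Stack: [1280, 16]
BINARY_OP * → 1280 * 16 = 20480. Stack: [20480]
STORE_FAST z → z=20480. Stack: []
LOAD_FAST i → push 2. Stack: [2]
LOAD_CONST → push 1. Stack: [2, 1]
BINARY_OP + → 2 + 1 = 3. Stack: [3]
STORE_FAST i → i=3. Stack: []
LOAD_FAST i → push 3. Stack: [3]
LOAD_CONST → push 4. Stack: [3, 4]
COMPARE_OP bool(<) → 3 vs 4 = True. Stack: [True]
POP_JUMP_IF_FALSE → pop True; no jump. Stack: []
LOAD_FAST_LOAD_FAST z,b → push 20480,16. Stack: [20480, 16]
BINARY_OP * → 20480 * 16 = 327680. Stack: [327680]
STORE_FAST z → z=327680. Stack: []
LOAD_FAST i → push 3. Stack: [3]
LOAD_CONST → push 1. Stack: [3, 1]
BINARY_OP + → 3 + 1 = 4. Stack: [4]
STORE_FAST i → i=4. Stack: []
LOAD_FAST i → push 4. Stack: [4]
LOAD_CONST → push 4. Stack: [4, 4]
COMPARE_OP bool(<) → 4 vs 4 = False. Stack: [False]
POP_JUMP_IF_FALSE → pop False; jump. Stack: []
LOAD_FAST z → push 327680. Stack: [327680]
RETURN_VALUE → return 327680.

327680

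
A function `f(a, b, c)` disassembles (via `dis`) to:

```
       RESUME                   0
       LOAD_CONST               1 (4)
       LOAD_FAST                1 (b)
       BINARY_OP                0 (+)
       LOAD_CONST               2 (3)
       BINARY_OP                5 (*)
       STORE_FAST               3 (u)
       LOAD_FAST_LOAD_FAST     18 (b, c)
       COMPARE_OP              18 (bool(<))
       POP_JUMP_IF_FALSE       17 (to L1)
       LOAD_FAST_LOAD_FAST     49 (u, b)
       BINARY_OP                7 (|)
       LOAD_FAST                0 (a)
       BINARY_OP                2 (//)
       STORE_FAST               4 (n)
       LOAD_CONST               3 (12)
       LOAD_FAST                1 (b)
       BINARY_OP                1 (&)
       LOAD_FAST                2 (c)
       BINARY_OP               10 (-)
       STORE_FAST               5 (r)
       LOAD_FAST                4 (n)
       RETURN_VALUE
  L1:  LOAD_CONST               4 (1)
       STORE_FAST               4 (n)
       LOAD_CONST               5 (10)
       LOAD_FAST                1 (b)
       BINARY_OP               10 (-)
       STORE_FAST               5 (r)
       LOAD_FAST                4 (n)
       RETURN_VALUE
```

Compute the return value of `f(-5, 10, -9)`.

1

LOAD_CONST → push 4. Stack: [4]
LOAD_FAST b → push 10. Stack: [4, 10]
BINARY_OP + → 4 + 10 = 14. Stack: [14]
LOAD_CONST → push 3. Stack: [14, 3]
BINARY_OP * → 14 * 3 = 42. Stack: [42]
STORE_FAST u → u=42. Stack: []
LOAD_FAST_LOAD_FAST b,c → push 10,-9. Stack: [10, -9]
COMPARE_OP bool(<) → 10 vs -9 = False. Stack: [False]
POP_JUMP_IF_FALSE → pop False; jump. Stack: []
LOAD_CONST → push 1. Stack: [1]
STORE_FAST n → n=1. Stack: []
LOAD_CONST → push 10. Stack: [10]
LOAD_FAST b → push 10. Stack: [10, 10]
BINARY_OP - → 10 - 10 = 0. Stack: [0]
STORE_FAST r → r=0. Stack: []
LOAD_FAST n → push 1. Stack: [1]
RETURN_VALUE → return 1.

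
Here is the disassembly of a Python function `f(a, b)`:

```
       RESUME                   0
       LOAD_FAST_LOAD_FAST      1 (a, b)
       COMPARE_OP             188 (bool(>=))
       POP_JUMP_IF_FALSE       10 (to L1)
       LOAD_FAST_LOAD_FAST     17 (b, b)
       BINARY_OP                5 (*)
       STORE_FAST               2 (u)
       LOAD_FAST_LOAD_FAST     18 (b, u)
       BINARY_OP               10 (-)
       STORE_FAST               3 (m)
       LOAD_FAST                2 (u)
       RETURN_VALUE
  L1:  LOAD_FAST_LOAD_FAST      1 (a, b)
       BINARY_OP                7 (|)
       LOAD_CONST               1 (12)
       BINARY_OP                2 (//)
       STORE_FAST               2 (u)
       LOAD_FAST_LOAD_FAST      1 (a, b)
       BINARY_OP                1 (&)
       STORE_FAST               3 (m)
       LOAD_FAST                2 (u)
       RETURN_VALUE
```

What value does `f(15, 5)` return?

25

LOAD_FAST_LOAD_FAST a,b → push 15,5. Stack: [15, 5]
COMPARE_OP bool(>=) → 15 vs 5 = True. Stack: [True]
POP_JUMP_IF_FALSE → pop True; no jump. Stack: []
LOAD_FAST_LOAD_FAST b,b → push 5,5. Stack: [5, 5]
BINARY_OP * → 5 * 5 = 25. Stack: [25]
STORE_FAST u → u=25. Stack: []
LOAD_FAST_LOAD_FAST b,u → push 5,25. Stack: [5, 25]
BINARY_OP - → 5 - 25 = -20. Stack: [-20]
STORE_FAST m → m=-20. Stack: []
LOAD_FAST u → push 25. Stack: [25]
RETURN_VALUE → return 25.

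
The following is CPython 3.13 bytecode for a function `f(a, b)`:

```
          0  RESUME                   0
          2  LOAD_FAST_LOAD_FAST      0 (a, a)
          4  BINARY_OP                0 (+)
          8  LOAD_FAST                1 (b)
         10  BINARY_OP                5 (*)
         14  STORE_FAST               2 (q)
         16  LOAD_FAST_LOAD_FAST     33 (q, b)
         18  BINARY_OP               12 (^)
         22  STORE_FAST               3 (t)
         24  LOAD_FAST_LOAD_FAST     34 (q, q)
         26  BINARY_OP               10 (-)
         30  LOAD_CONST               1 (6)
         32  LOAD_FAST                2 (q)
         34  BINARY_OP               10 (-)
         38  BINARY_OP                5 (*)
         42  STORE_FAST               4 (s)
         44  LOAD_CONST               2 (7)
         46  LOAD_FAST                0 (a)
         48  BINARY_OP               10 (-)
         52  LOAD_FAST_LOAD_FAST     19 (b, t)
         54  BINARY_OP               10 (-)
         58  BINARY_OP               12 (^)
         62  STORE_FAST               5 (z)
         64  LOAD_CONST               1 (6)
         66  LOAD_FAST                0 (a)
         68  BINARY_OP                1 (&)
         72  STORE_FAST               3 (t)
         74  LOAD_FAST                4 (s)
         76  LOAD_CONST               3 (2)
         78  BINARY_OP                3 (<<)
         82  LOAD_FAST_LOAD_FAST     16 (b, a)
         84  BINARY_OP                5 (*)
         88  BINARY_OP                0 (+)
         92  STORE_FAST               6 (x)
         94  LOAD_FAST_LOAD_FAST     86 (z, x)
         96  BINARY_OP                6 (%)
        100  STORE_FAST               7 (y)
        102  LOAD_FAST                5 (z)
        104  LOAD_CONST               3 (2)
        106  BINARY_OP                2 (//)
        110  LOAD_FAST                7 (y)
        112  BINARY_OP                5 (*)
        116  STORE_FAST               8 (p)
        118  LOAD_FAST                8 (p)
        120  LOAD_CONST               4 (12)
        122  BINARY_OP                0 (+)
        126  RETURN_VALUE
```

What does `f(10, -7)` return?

LOAD_FAST_LOAD_FAST a,a → push 10,10. Stack: [10, 10]
BINARY_OP + → 10 + 10 = 20. Stack: [20]
LOAD_FAST b → push -7. Stack: [20, -7]
BINARY_OP * → 20 * -7 = -140. Stack: [-140]
STORE_FAST q → q=-140. Stack: []
LOAD_FAST_LOAD_FAST q,b → push -140,-7. Stack: [-140, -7]
BINARY_OP ^ → -140 ^ -7 = 141. Stack: [141]
STORE_FAST t → t=141. Stack: []
LOAD_FAST_LOAD_FAST q,q → push -140,-140. Stack: [-140, -140]
BINARY_OP - → -140 - -140 = 0. Stack: [0]
LOAD_CONST → push 6. Stack: [0, 6]
LOAD_FAST q → push -140. Stack: [0, 6, -140]
BINARY_OP - → 6 - -140 = 146. Stack: [0, 146]
BINARY_OP * → 0 * 146 = 0. Stack: [0]
STORE_FAST s → s=0. Stack: []
LOAD_CONST → push 7. Stack: [7]
LOAD_FAST a → push 10. Stack: [7, 10]
BINARY_OP - → 7 - 10 = -3. Stack: [-3]
LOAD_FAST_LOAD_FAST b,t → push -7,141. Stack: [-3, -7, 141]
BINARY_OP - → -7 - 141 = -148. Stack: [-3, -148]
BINARY_OP ^ → -3 ^ -148 = 145. Stack: [145]
STORE_FAST z → z=145. Stack: []
LOAD_CONST → push 6. Stack: [6]
LOAD_FAST a → push 10. Stack: [6, 10]
BINARY_OP & → 6 & 10 = 2. Stack: [2]
STORE_FAST t → t=2. Stack: []
LOAD_FAST s → push 0. Stack: [0]
LOAD_CONST → push 2. Stack: [0, 2]
BINARY_OP << → 0 << 2 = 0. Stack: [0]
LOAD_FAST_LOAD_FAST b,a → push -7,10. Stack: [0, -7, 10]
BINARY_OP * → -7 * 10 = -70. Stack: [0, -70]
BINARY_OP + → 0 + -70 = -70. Stack: [-70]
STORE_FAST x → x=-70. Stack: []
LOAD_FAST_LOAD_FAST z,x → push 145,-70. Stack: [145, -70]
BINARY_OP % → 145 % -70 = -65. Stack: [-65]
STORE_FAST y → y=-65. Stack: []
LOAD_FAST z → push 145. Stack: [145]
LOAD_CONST → push 2. Stack: [145, 2]
BINARY_OP // → 145 // 2 = 72. Stack: [72]
LOAD_FAST y → push -65. Stack: [72, -65]
BINARY_OP * → 72 * -65 = -4680. Stack: [-4680]
STORE_FAST p → p=-4680. Stack: []
LOAD_FAST p → push -4680. Stack: [-4680]
LOAD_CONST → push 12. Stack: [-4680, 12]
BINARY_OP + → -4680 + 12 = -4668. Stack: [-4668]
RETURN_VALUE → return -4668.

-4668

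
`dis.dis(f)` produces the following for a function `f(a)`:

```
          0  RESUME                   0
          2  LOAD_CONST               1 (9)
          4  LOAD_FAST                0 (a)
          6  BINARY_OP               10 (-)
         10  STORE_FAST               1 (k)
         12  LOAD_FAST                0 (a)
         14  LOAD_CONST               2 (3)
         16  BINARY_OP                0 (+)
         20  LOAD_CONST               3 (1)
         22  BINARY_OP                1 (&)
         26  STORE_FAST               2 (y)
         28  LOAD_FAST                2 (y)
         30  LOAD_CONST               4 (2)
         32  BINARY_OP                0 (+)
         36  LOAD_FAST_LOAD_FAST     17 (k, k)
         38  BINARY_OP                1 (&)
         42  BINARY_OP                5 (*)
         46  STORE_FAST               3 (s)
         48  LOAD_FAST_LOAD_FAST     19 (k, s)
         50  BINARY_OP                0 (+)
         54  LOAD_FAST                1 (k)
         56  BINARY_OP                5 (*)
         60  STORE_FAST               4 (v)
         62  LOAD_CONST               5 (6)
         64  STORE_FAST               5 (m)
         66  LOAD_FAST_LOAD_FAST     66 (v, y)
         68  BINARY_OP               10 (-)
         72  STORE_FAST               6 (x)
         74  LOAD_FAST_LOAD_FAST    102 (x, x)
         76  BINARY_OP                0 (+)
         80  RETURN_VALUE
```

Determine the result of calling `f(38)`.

LOAD_CONST → push 9. Stack: [9]
LOAD_FAST a → push 38. Stack: [9, 38]
BINARY_OP - → 9 - 38 = -29. Stack: [-29]
STORE_FAST k → k=-29. Stack: []
LOAD_FAST a → push 38. Stack: [38]
LOAD_CONST → push 3. Stack: [38, 3]
BINARY_OP + → 38 + 3 = 41. Stack: [41]
LOAD_CONST → push 1. Stack: [41, 1]
BINARY_OP & → 41 & 1 = 1. Stack: [1]
STORE_FAST y → y=1. Stack: []
LOAD_FAST y → push 1. Stack: [1]
LOAD_CONST → push 2. Stack: [1, 2]
BINARY_OP + → 1 + 2 = 3. Stack: [3]
LOAD_FAST_LOAD_FAST k,k → push -29,-29. Stack: [3, -29, -29]
BINARY_OP & → -29 & -29 = -29. Stack: [3, -29]
BINARY_OP * → 3 * -29 = -87. Stack: [-87]
STORE_FAST s → s=-87. Stack: []
LOAD_FAST_LOAD_FAST k,s → push -29,-87. Stack: [-29, -87]
BINARY_OP + → -29 + -87 = -116. Stack: [-116]
LOAD_FAST k → push -29. Stack: [-116, -29]
BINARY_OP * → -116 * -29 = 3364. Stack: [3364]
STORE_FAST v → v=3364. Stack: []
LOAD_CONST → push 6. Stack: [6]
STORE_FAST m → m=6. Stack: []
LOAD_FAST_LOAD_FAST v,y → push 3364,1. Stack: [3364, 1]
BINARY_OP - → 3364 - 1 = 3363. Stack: [3363]
STORE_FAST x → x=3363. Stack: []
LOAD_FAST_LOAD_FAST x,x → push 3363,3363. Stack: [3363, 3363]
BINARY_OP + → 3363 + 3363 = 6726. Stack: [6726]
RETURN_VALUE → return 6726.

6726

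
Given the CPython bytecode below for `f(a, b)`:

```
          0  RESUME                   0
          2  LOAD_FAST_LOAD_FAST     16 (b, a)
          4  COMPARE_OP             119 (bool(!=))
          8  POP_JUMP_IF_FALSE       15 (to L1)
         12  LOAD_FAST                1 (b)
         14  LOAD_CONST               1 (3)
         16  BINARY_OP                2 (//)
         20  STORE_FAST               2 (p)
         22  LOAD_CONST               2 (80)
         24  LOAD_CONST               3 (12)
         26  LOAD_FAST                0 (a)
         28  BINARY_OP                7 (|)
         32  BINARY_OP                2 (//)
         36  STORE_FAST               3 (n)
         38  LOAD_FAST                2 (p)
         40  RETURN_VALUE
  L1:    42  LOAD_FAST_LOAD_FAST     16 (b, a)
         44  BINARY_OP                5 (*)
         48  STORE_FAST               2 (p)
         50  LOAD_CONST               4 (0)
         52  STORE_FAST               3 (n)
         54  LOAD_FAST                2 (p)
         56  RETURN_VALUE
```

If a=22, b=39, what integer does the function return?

LOAD_FAST_LOAD_FAST b,a → push 39,22. Stack: [39, 22]
COMPARE_OP bool(!=) → 39 vs 22 = True. Stack: [True]
POP_JUMP_IF_FALSE → pop True; no jump. Stack: []
LOAD_FAST b → push 39. Stack: [39]
LOAD_CONST → push 3. Stack: [39, 3]
BINARY_OP // → 39 // 3 = 13. Stack: [13]
STORE_FAST p → p=13. Stack: []
LOAD_CONST → push 80. Stack: [80]
LOAD_CONST → push 12. Stack: [80, 12]
LOAD_FAST a → push 22. Stack: [80, 12, 22]
BINARY_OP | → 12 | 22 = 30. Stack: [80, 30]
BINARY_OP // → 80 // 30 = 2. Stack: [2]
STORE_FAST n → n=2. Stack: []
LOAD_FAST p → push 13. Stack: [13]
RETURN_VALUE → return 13.

13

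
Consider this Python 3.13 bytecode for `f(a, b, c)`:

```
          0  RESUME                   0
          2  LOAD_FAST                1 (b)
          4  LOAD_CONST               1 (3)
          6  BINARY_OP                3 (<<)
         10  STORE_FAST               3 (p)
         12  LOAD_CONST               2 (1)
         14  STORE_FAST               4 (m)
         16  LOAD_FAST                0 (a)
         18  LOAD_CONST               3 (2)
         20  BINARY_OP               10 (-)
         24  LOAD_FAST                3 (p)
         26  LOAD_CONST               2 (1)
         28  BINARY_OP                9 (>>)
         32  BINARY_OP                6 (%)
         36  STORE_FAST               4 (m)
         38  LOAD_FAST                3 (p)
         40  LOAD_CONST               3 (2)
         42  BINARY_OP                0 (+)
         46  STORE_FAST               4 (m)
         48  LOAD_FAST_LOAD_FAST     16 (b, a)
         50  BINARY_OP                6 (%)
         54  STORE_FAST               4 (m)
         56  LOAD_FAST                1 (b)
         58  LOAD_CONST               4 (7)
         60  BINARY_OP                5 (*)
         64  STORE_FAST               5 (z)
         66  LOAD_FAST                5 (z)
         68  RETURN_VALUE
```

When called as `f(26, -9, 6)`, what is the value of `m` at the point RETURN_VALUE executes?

LOAD_FAST b → push -9. Stack: [-9]
LOAD_CONST → push 3. Stack: [-9, 3]
BINARY_OP << → -9 << 3 = -72. Stack: [-72]
STORE_FAST p → p=-72. Stack: []
LOAD_CONST → push 1. Stack: [1]
STORE_FAST m → m=1. Stack: []
LOAD_FAST a → push 26. Stack: [26]
LOAD_CONST → push 2. Stack: [26, 2]
BINARY_OP - → 26 - 2 = 24. Stack: [24]
LOAD_FAST p → push -72. Stack: [24, -72]
LOAD_CONST → push 1. Stack: [24, -72, 1]
BINARY_OP >> → -72 >> 1 = -36. Stack: [24, -36]
BINARY_OP % → 24 % -36 = -12. Stack: [-12]
STORE_FAST m → m=-12. Stack: []
LOAD_FAST p → push -72. Stack: [-72]
LOAD_CONST → push 2. Stack: [-72, 2]
BINARY_OP + → -72 + 2 = -70. Stack: [-70]
STORE_FAST m → m=-70. Stack: []
LOAD_FAST_LOAD_FAST b,a → push -9,26. Stack: [-9, 26]
BINARY_OP % → -9 % 26 = 17. Stack: [17]
STORE_FAST m → m=17. Stack: []
LOAD_FAST b → push -9. Stack: [-9]
LOAD_CONST → push 7. Stack: [-9, 7]
BINARY_OP * → -9 * 7 = -63. Stack: [-63]
STORE_FAST z → z=-63. Stack: []
LOAD_FAST z → push -63. Stack: [-63]
RETURN_VALUE → return -63.

17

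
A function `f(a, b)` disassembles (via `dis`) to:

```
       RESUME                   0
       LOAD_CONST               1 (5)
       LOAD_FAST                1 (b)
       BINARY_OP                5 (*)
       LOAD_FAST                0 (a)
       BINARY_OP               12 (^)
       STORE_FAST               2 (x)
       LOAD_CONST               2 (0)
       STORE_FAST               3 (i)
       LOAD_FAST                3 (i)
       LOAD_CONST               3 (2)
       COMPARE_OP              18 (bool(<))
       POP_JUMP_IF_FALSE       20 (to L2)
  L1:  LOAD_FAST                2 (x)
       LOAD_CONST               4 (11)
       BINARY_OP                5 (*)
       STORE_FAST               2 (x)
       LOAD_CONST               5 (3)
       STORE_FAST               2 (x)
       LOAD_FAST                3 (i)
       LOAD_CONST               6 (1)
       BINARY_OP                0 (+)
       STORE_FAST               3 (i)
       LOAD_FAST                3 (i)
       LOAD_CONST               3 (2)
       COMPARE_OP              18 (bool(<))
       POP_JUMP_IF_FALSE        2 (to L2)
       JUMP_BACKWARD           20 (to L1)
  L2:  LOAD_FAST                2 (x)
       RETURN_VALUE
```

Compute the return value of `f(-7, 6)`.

LOAD_CONST → push 5. Stack: [5]
LOAD_FAST b → push 6. Stack: [5, 6]
BINARY_OP * → 5 * 6 = 30. Stack: [30]
LOAD_FAST a → push -7. Stack: [30, -7]
BINARY_OP ^ → 30 ^ -7 = -25. Stack: [-25]
STORE_FAST x → x=-25. Stack: []
LOAD_CONST → push 0. Stack: [0]
STORE_FAST i → i=0. Stack: []
LOAD_FAST i → push 0. Stack: [0]
LOAD_CONST → push 2. Stack: [0, 2]
COMPARE_OP bool(<) → 0 vs 2 = True. Stack: [True]
POP_JUMP_IF_FALSE → pop True; no jump. Stack: []
LOAD_FAST x → push -25. Stack: [-25]
LOAD_CONST → push 11. Stack: [-25, 11]
BINARY_OP * → -25 * 11 = -275. Stack: [-275]
STORE_FAST x → x=-275. Stack: []
LOAD_CONST → push 3. Stack: [3]
STORE_FAST x → x=3. Stack: []
LOAD_FAST i → push 0. Stack: [0]
LOAD_CONST → push 1. Stack: [0, 1]
BINARY_OP + → 0 + 1 = 1. Stack: [1]
STORE_FAST i → i=1. Stack: []
LOAD_FAST i → push 1. Stack: [1]
LOAD_CONST → push 2. Stack: [1, 2]
COMPARE_OP bool(<) → 1 vs 2 = True. Stack: [True]
POP_JUMP_IF_FALSE → pop True; no jump. Stack: []
LOAD_FAST x → push 3. Stack: [3]
LOAD_CONST → push 11. Stack: [3, 11]
BINARY_OP * → 3 * 11 = 33. Stack: [33]
STORE_FAST x → x=33. Stack: []
LOAD_CONST → push 3. Stack: [3]
STORE_FAST x → x=3. Stack: []
LOAD_FAST i → push 1. Stack: [1]
LOAD_CONST → push 1. Stack: [1, 1]
BINARY_OP + → 1 + 1 = 2. Stack: [2]
STORE_FAST i → i=2. Stack: []
LOAD_FAST i → push 2. Stack: [2]
LOAD_CONST → push 2. Stack: [2, 2]
COMPARE_OP bool(<) → 2 vs 2 = False. Stack: [False]
POP_JUMP_IF_FALSE → pop False; jump. Stack: []
LOAD_FAST x → push 3. Stack: [3]
RETURN_VALUE → return 3.

3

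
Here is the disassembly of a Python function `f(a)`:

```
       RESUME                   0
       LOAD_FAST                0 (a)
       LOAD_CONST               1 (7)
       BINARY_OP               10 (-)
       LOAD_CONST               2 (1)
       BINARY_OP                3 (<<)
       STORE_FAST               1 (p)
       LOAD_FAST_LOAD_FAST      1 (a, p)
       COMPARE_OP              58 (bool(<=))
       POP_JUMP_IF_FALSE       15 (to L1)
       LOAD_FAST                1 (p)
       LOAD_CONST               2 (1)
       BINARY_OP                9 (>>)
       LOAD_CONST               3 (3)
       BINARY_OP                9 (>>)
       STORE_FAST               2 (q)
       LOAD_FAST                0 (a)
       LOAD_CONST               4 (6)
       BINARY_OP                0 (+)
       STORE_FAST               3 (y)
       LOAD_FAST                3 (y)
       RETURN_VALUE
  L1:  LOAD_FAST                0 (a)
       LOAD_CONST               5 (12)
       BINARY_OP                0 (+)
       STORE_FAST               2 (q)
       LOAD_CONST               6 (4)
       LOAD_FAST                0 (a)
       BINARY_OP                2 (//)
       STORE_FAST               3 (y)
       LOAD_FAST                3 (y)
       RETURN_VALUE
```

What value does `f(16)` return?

22

LOAD_FAST a → push 16. Stack: [16]
LOAD_CONST → push 7. Stack: [16, 7]
BINARY_OP - → 16 - 7 = 9. Stack: [9]
LOAD_CONST → push 1. Stack: [9, 1]
BINARY_OP << → 9 << 1 = 18. Stack: [18]
STORE_FAST p → p=18. Stack: []
LOAD_FAST_LOAD_FAST a,p → push 16,18. Stack: [16, 18]
COMPARE_OP bool(<=) → 16 vs 18 = True. Stack: [True]
POP_JUMP_IF_FALSE → pop True; no jump. Stack: []
LOAD_FAST p → push 18. Stack: [18]
LOAD_CONST → push 1. Stack: [18, 1]
BINARY_OP >> → 18 >> 1 = 9. Stack: [9]
LOAD_CONST → push 3. Stack: [9, 3]
BINARY_OP >> → 9 >> 3 = 1. Stack: [1]
STORE_FAST q → q=1. Stack: []
LOAD_FAST a → push 16. Stack: [16]
LOAD_CONST → push 6. Stack: [16, 6]
BINARY_OP + → 16 + 6 = 22. Stack: [22]
STORE_FAST y → y=22. Stack: []
LOAD_FAST y → push 22. Stack: [22]
RETURN_VALUE → return 22.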